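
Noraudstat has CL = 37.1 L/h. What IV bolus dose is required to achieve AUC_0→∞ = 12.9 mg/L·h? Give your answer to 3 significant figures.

Dose = 479 mg

Dose_iv = CL × AUC_0→∞
     = 37.1 × 12.9 = 478.59 mg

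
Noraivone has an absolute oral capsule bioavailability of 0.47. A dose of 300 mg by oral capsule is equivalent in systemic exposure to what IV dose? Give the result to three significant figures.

Systemic exposure from an extravascular dose = F × D_ev, so the equivalent IV dose is F × D_ev.
D_iv = F × D_ev = 0.47 × 300 = 141 mg

D_iv = 141 mg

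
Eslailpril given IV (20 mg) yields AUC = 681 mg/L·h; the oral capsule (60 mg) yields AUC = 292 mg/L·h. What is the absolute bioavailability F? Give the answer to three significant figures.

F = 0.143

F = (AUC_ev / D_ev) / (AUC_iv / D_iv)
  = (292/60) / (681/20)
  = 4.86667 / 34.05 = 0.1429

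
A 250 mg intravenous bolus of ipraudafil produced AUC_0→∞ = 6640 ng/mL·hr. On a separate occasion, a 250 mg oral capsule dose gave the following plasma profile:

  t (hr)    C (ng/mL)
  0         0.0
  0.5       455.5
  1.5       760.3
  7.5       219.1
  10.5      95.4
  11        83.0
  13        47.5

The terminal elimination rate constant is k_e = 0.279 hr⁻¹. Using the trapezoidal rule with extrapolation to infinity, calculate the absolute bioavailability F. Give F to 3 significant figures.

Trapezoidal AUC_0→13 (oral capsule):
  [0→0.5]: (0.0+455.5)/2 × 0.5 = 113.875
  [0.5→1.5]: (455.5+760.3)/2 × 1 = 607.9
  [1.5→7.5]: (760.3+219.1)/2 × 6 = 2938.2
  [7.5→10.5]: (219.1+95.4)/2 × 3 = 471.75
  [10.5→11]: (95.4+83.0)/2 × 0.5 = 44.6
  [11→13]: (83.0+47.5)/2 × 2 = 130.5
  Sum = 4306.825 ng/mL·hr
Tail: C_last/k_e = 47.5/0.279 = 170.251
AUC_0→∞ (oral capsule) = 4306.825 + 170.251 = 4477.076 ng/mL·hr
F = (AUC_ev/D_ev)/(AUC_iv/D_iv) = (4477.076/250)/(6640/250) = 17.908304/26.56 = 0.6743

F = 0.674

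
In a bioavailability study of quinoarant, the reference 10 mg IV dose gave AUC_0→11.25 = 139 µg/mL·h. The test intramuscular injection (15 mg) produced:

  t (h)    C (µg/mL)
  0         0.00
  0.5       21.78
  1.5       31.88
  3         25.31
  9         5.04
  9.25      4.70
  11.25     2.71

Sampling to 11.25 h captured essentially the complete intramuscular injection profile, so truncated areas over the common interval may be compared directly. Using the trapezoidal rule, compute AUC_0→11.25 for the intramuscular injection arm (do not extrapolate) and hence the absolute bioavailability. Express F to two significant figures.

F = 0.84

Trapezoidal AUC_0→11.25 (intramuscular injection):
  [0→0.5]: (0.00+21.78)/2 × 0.5 = 5.445
  [0.5→1.5]: (21.78+31.88)/2 × 1 = 26.83
  [1.5→3]: (31.88+25.31)/2 × 1.5 = 42.8925
  [3→9]: (25.31+5.04)/2 × 6 = 91.05
  [9→9.25]: (5.04+4.70)/2 × 0.25 = 1.2175
  [9.25→11.25]: (4.70+2.71)/2 × 2 = 7.41
  Sum = 174.845 µg/mL·h
F = (AUC_ev/D_ev)/(AUC_iv/D_iv) = (174.845/15)/(139/10) = 11.6563/13.9 = 0.8386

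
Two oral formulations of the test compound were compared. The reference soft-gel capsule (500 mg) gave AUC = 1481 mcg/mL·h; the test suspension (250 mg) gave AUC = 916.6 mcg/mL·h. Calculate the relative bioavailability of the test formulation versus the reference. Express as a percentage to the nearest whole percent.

F_rel = (AUC_test/D_test) / (AUC_ref/D_ref)
      = (916.6/250) / (1481/500)
      = 3.6664 / 2.962 = 1.2378 = 123.78%

F_rel = 124%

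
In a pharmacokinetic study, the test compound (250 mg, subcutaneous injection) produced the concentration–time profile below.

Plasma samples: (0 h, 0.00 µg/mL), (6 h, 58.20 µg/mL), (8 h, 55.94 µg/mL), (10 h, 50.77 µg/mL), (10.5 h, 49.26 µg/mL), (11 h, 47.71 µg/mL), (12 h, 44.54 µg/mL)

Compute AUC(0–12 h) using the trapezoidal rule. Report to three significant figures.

AUC = 491 µg/mL·h

Trapezoidal AUC_0→12:
  [0→6]: (0.00+58.20)/2 × 6 = 174.6
  [6→8]: (58.20+55.94)/2 × 2 = 114.14
  [8→10]: (55.94+50.77)/2 × 2 = 106.71
  [10→10.5]: (50.77+49.26)/2 × 0.5 = 25.0075
  [10.5→11]: (49.26+47.71)/2 × 0.5 = 24.2425
  [11→12]: (47.71+44.54)/2 × 1 = 46.125
  Sum = 490.825 µg/mL·h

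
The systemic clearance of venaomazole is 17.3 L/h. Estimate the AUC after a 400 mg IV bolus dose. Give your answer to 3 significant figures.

AUC_0→∞ = Dose_iv / CL
        = 400 / 17.3 = 23.1214 mg/L·h

AUC = 23.1 mg/L·h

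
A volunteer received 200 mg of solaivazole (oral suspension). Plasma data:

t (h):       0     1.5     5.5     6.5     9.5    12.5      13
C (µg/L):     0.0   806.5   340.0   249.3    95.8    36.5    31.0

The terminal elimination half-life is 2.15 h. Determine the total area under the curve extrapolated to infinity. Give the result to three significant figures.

Trapezoidal AUC_0→13:
  [0→1.5]: (0.0+806.5)/2 × 1.5 = 604.875
  [1.5→5.5]: (806.5+340.0)/2 × 4 = 2293.0
  [5.5→6.5]: (340.0+249.3)/2 × 1 = 294.65
  [6.5→9.5]: (249.3+95.8)/2 × 3 = 517.65
  [9.5→12.5]: (95.8+36.5)/2 × 3 = 198.45
  [12.5→13]: (36.5+31.0)/2 × 0.5 = 16.875
  Sum = 3925.5 µg/L·h
k_e = ln2 / t½ = 0.693147 / 2.15 = 0.3224 h^-1
Extrapolated tail: C_last / k_e = 31.0 / 0.3224 = 96.154
AUC_0→∞ = 3925.5 + 96.154 = 4021.654 µg/L·h

AUC = 4020 µg/L·h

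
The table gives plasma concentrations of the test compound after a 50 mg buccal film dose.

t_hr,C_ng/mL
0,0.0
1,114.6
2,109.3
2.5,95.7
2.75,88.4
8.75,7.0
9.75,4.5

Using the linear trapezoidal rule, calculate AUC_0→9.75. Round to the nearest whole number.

Trapezoidal AUC_0→9.75:
  [0→1]: (0.0+114.6)/2 × 1 = 57.3
  [1→2]: (114.6+109.3)/2 × 1 = 111.95
  [2→2.5]: (109.3+95.7)/2 × 0.5 = 51.25
  [2.5→2.75]: (95.7+88.4)/2 × 0.25 = 23.0125
  [2.75→8.75]: (88.4+7.0)/2 × 6 = 286.2
  [8.75→9.75]: (7.0+4.5)/2 × 1 = 5.75
  Sum = 535.4625 ng/mL·hr

AUC = 535 ng/mL·hr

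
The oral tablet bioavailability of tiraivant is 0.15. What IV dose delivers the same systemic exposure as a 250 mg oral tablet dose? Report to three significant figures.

Systemic exposure from an extravascular dose = F × D_ev, so the equivalent IV dose is F × D_ev.
D_iv = F × D_ev = 0.15 × 250 = 37.5 mg

D_iv = 37.5 mg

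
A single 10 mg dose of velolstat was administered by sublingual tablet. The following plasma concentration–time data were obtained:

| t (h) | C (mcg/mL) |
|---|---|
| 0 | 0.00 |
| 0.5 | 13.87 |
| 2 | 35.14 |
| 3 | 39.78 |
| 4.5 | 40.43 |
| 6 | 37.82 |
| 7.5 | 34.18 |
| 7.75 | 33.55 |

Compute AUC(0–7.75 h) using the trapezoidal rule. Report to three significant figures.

Trapezoidal AUC_0→7.75:
  [0→0.5]: (0.00+13.87)/2 × 0.5 = 3.4675
  [0.5→2]: (13.87+35.14)/2 × 1.5 = 36.7575
  [2→3]: (35.14+39.78)/2 × 1 = 37.46
  [3→4.5]: (39.78+40.43)/2 × 1.5 = 60.1575
  [4.5→6]: (40.43+37.82)/2 × 1.5 = 58.6875
  [6→7.5]: (37.82+34.18)/2 × 1.5 = 54.0
  [7.5→7.75]: (34.18+33.55)/2 × 0.25 = 8.46625
  Sum = 258.99625 mcg/mL·h

AUC = 259 mcg/mL·h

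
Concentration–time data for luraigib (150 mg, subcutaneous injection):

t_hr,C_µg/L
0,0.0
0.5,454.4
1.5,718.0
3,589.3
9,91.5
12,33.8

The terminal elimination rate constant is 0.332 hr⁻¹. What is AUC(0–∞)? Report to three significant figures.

AUC = 4010 µg/L·hr

Trapezoidal AUC_0→12:
  [0→0.5]: (0.0+454.4)/2 × 0.5 = 113.6
  [0.5→1.5]: (454.4+718.0)/2 × 1 = 586.2
  [1.5→3]: (718.0+589.3)/2 × 1.5 = 980.475
  [3→9]: (589.3+91.5)/2 × 6 = 2042.4
  [9→12]: (91.5+33.8)/2 × 3 = 187.95
  Sum = 3910.625 µg/L·hr
Extrapolated tail: C_last / k_e = 33.8 / 0.332 = 101.807
AUC_0→∞ = 3910.625 + 101.807 = 4012.432 µg/L·hr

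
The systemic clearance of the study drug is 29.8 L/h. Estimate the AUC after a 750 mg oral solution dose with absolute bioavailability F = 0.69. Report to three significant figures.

AUC_0→∞ = F × Dose / CL
        = 0.69 × 750 / 29.8 = 17.3658 mg/L·h

AUC = 17.4 mg/L·h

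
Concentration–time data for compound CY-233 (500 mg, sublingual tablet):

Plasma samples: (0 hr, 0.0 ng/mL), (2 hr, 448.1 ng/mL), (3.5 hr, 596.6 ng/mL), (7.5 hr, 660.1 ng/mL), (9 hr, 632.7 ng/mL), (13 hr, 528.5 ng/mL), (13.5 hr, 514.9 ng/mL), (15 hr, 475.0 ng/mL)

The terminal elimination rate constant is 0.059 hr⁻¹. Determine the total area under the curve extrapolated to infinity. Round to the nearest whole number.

AUC = 16091 ng/mL·hr

Trapezoidal AUC_0→15:
  [0→2]: (0.0+448.1)/2 × 2 = 448.1
  [2→3.5]: (448.1+596.6)/2 × 1.5 = 783.525
  [3.5→7.5]: (596.6+660.1)/2 × 4 = 2513.4
  [7.5→9]: (660.1+632.7)/2 × 1.5 = 969.6
  [9→13]: (632.7+528.5)/2 × 4 = 2322.4
  [13→13.5]: (528.5+514.9)/2 × 0.5 = 260.85
  [13.5→15]: (514.9+475.0)/2 × 1.5 = 742.425
  Sum = 8040.3 ng/mL·hr
Extrapolated tail: C_last / k_e = 475.0 / 0.059 = 8050.847
AUC_0→∞ = 8040.3 + 8050.847 = 16091.147 ng/mL·hr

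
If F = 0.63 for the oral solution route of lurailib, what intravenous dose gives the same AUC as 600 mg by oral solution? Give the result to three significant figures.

D_iv = 378 mg

Systemic exposure from an extravascular dose = F × D_ev, so the equivalent IV dose is F × D_ev.
D_iv = F × D_ev = 0.63 × 600 = 378 mg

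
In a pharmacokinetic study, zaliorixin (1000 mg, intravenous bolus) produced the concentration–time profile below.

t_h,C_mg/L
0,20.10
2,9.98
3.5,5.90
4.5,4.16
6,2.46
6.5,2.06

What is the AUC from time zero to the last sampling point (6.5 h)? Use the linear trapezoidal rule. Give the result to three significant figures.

Trapezoidal AUC_0→6.5:
  [0→2]: (20.10+9.98)/2 × 2 = 30.08
  [2→3.5]: (9.98+5.90)/2 × 1.5 = 11.91
  [3.5→4.5]: (5.90+4.16)/2 × 1 = 5.03
  [4.5→6]: (4.16+2.46)/2 × 1.5 = 4.965
  [6→6.5]: (2.46+2.06)/2 × 0.5 = 1.13
  Sum = 53.115 mg/L·h

AUC = 53.1 mg/L·h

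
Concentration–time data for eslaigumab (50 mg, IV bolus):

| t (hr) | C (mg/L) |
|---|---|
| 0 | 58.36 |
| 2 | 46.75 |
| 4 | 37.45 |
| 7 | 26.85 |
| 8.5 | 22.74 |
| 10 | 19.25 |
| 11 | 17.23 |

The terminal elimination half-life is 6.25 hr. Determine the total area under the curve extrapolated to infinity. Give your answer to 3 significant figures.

AUC = 528 mg/L·hr

Trapezoidal AUC_0→11:
  [0→2]: (58.36+46.75)/2 × 2 = 105.11
  [2→4]: (46.75+37.45)/2 × 2 = 84.2
  [4→7]: (37.45+26.85)/2 × 3 = 96.45
  [7→8.5]: (26.85+22.74)/2 × 1.5 = 37.1925
  [8.5→10]: (22.74+19.25)/2 × 1.5 = 31.4925
  [10→11]: (19.25+17.23)/2 × 1 = 18.24
  Sum = 372.685 mg/L·hr
k_e = ln2 / t½ = 0.693147 / 6.25 = 0.1109 hr^-1
Extrapolated tail: C_last / k_e = 17.23 / 0.1109 = 155.365
AUC_0→∞ = 372.685 + 155.365 = 528.05 mg/L·hr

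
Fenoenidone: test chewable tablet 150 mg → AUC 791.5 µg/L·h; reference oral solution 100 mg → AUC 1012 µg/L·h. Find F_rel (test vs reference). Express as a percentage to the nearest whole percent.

F_rel = 52%

F_rel = (AUC_test/D_test) / (AUC_ref/D_ref)
      = (791.5/150) / (1012/100)
      = 5.27667 / 10.12 = 0.5214 = 52.14%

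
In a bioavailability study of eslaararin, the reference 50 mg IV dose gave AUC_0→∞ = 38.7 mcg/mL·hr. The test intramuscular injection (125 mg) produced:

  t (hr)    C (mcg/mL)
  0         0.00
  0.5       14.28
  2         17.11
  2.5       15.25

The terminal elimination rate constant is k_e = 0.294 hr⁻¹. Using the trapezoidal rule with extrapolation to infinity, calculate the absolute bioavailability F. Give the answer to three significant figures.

Trapezoidal AUC_0→2.5 (intramuscular injection):
  [0→0.5]: (0.00+14.28)/2 × 0.5 = 3.57
  [0.5→2]: (14.28+17.11)/2 × 1.5 = 23.5425
  [2→2.5]: (17.11+15.25)/2 × 0.5 = 8.09
  Sum = 35.2025 mcg/mL·hr
Tail: C_last/k_e = 15.25/0.294 = 51.871
AUC_0→∞ (intramuscular injection) = 35.2025 + 51.871 = 87.0735 mcg/mL·hr
F = (AUC_ev/D_ev)/(AUC_iv/D_iv) = (87.0735/125)/(38.7/50) = 0.696588/0.774 = 0.9000

F = 0.900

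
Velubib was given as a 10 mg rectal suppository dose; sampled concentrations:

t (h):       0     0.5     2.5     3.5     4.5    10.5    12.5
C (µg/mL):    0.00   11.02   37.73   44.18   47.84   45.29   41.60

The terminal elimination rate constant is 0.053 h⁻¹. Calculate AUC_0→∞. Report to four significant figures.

Trapezoidal AUC_0→12.5:
  [0→0.5]: (0.00+11.02)/2 × 0.5 = 2.755
  [0.5→2.5]: (11.02+37.73)/2 × 2 = 48.75
  [2.5→3.5]: (37.73+44.18)/2 × 1 = 40.955
  [3.5→4.5]: (44.18+47.84)/2 × 1 = 46.01
  [4.5→10.5]: (47.84+45.29)/2 × 6 = 279.39
  [10.5→12.5]: (45.29+41.60)/2 × 2 = 86.89
  Sum = 504.75 µg/mL·h
Extrapolated tail: C_last / k_e = 41.60 / 0.053 = 784.906
AUC_0→∞ = 504.75 + 784.906 = 1289.656 µg/mL·h

AUC = 1290 µg/mL·h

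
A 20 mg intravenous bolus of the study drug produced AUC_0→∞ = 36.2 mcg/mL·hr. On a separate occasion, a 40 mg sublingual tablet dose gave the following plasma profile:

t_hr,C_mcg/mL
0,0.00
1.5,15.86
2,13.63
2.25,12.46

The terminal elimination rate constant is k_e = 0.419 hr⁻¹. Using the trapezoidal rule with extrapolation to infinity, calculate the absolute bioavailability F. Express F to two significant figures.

Trapezoidal AUC_0→2.25 (sublingual tablet):
  [0→1.5]: (0.00+15.86)/2 × 1.5 = 11.895
  [1.5→2]: (15.86+13.63)/2 × 0.5 = 7.3725
  [2→2.25]: (13.63+12.46)/2 × 0.25 = 3.26125
  Sum = 22.52875 mcg/mL·hr
Tail: C_last/k_e = 12.46/0.419 = 29.737
AUC_0→∞ (sublingual tablet) = 22.52875 + 29.737 = 52.26575 mcg/mL·hr
F = (AUC_ev/D_ev)/(AUC_iv/D_iv) = (52.26575/40)/(36.2/20) = 1.30664/1.81 = 0.7219

F = 0.72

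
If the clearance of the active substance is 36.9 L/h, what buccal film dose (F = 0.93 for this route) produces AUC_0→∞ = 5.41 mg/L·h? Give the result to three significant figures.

Dose = 215 mg

Dose = CL × AUC_0→∞ / F
     = 36.9 × 5.41 / 0.93 = 214.655 mg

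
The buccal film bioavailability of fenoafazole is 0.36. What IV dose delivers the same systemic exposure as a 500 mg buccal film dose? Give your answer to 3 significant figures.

Systemic exposure from an extravascular dose = F × D_ev, so the equivalent IV dose is F × D_ev.
D_iv = F × D_ev = 0.36 × 500 = 180 mg

D_iv = 180 mg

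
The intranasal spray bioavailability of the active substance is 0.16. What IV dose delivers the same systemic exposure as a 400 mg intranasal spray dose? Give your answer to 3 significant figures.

D_iv = 64.0 mg

Systemic exposure from an extravascular dose = F × D_ev, so the equivalent IV dose is F × D_ev.
D_iv = F × D_ev = 0.16 × 400 = 64 mg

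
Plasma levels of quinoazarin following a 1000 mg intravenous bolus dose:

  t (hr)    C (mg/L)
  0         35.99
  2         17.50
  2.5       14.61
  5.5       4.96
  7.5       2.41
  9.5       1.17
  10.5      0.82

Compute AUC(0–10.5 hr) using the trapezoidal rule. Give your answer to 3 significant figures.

Trapezoidal AUC_0→10.5:
  [0→2]: (35.99+17.50)/2 × 2 = 53.49
  [2→2.5]: (17.50+14.61)/2 × 0.5 = 8.0275
  [2.5→5.5]: (14.61+4.96)/2 × 3 = 29.355
  [5.5→7.5]: (4.96+2.41)/2 × 2 = 7.37
  [7.5→9.5]: (2.41+1.17)/2 × 2 = 3.58
  [9.5→10.5]: (1.17+0.82)/2 × 1 = 0.995
  Sum = 102.8175 mg/L·hr

AUC = 103 mg/L·hr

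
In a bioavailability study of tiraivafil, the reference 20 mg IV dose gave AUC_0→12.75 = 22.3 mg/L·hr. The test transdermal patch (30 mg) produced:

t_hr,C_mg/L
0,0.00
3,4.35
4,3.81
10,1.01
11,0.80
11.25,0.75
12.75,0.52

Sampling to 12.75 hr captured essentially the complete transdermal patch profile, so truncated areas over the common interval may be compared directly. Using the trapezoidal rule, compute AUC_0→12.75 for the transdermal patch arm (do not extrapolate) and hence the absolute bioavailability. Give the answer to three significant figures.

F = 0.811

Trapezoidal AUC_0→12.75 (transdermal patch):
  [0→3]: (0.00+4.35)/2 × 3 = 6.525
  [3→4]: (4.35+3.81)/2 × 1 = 4.08
  [4→10]: (3.81+1.01)/2 × 6 = 14.46
  [10→11]: (1.01+0.80)/2 × 1 = 0.905
  [11→11.25]: (0.80+0.75)/2 × 0.25 = 0.19375
  [11.25→12.75]: (0.75+0.52)/2 × 1.5 = 0.9525
  Sum = 27.11625 mg/L·hr
F = (AUC_ev/D_ev)/(AUC_iv/D_iv) = (27.11625/30)/(22.3/20) = 0.903875/1.115 = 0.8107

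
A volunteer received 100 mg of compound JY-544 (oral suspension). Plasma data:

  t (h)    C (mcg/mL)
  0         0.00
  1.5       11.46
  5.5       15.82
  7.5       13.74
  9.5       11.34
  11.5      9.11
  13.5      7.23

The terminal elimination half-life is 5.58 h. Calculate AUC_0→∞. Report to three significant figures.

Trapezoidal AUC_0→13.5:
  [0→1.5]: (0.00+11.46)/2 × 1.5 = 8.595
  [1.5→5.5]: (11.46+15.82)/2 × 4 = 54.56
  [5.5→7.5]: (15.82+13.74)/2 × 2 = 29.56
  [7.5→9.5]: (13.74+11.34)/2 × 2 = 25.08
  [9.5→11.5]: (11.34+9.11)/2 × 2 = 20.45
  [11.5→13.5]: (9.11+7.23)/2 × 2 = 16.34
  Sum = 154.585 mcg/mL·h
k_e = ln2 / t½ = 0.693147 / 5.58 = 0.1242 h^-1
Extrapolated tail: C_last / k_e = 7.23 / 0.1242 = 58.213
AUC_0→∞ = 154.585 + 58.213 = 212.798 mcg/mL·h

AUC = 213 mcg/mL·h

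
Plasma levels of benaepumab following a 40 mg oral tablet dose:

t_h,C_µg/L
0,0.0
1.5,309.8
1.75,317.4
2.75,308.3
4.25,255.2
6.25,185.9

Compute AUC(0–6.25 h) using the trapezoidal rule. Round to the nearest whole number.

AUC = 1487 µg/L·h

Trapezoidal AUC_0→6.25:
  [0→1.5]: (0.0+309.8)/2 × 1.5 = 232.35
  [1.5→1.75]: (309.8+317.4)/2 × 0.25 = 78.4
  [1.75→2.75]: (317.4+308.3)/2 × 1 = 312.85
  [2.75→4.25]: (308.3+255.2)/2 × 1.5 = 422.625
  [4.25→6.25]: (255.2+185.9)/2 × 2 = 441.1
  Sum = 1487.325 µg/L·h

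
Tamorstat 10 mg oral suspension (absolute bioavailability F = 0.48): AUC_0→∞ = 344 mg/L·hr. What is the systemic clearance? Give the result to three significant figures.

CL = 0.0140 L/hr

CL = F × Dose / AUC_0→∞
   = 0.48 × 10 / 344 = 0.0139535 L/hr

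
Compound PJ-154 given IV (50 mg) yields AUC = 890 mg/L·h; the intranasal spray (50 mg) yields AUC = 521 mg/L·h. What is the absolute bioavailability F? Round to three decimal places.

F = (AUC_ev / D_ev) / (AUC_iv / D_iv)
  = (521/50) / (890/50)
  = 10.42 / 17.8 = 0.5854

F = 0.585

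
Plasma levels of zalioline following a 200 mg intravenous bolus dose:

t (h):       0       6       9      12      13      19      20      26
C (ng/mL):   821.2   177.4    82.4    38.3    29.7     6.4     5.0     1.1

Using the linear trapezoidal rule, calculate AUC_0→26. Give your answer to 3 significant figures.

Trapezoidal AUC_0→26:
  [0→6]: (821.2+177.4)/2 × 6 = 2995.8
  [6→9]: (177.4+82.4)/2 × 3 = 389.7
  [9→12]: (82.4+38.3)/2 × 3 = 181.05
  [12→13]: (38.3+29.7)/2 × 1 = 34.0
  [13→19]: (29.7+6.4)/2 × 6 = 108.3
  [19→20]: (6.4+5.0)/2 × 1 = 5.7
  [20→26]: (5.0+1.1)/2 × 6 = 18.3
  Sum = 3732.85 ng/mL·h

AUC = 3730 ng/mL·h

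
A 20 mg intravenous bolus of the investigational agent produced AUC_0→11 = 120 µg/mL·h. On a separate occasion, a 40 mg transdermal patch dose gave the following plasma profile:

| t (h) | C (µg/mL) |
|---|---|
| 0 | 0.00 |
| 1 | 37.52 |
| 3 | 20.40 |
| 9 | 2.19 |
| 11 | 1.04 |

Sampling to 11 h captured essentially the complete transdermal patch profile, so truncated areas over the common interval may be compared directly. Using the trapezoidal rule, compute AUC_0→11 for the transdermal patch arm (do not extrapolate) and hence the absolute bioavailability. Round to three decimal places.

F = 0.615

Trapezoidal AUC_0→11 (transdermal patch):
  [0→1]: (0.00+37.52)/2 × 1 = 18.76
  [1→3]: (37.52+20.40)/2 × 2 = 57.92
  [3→9]: (20.40+2.19)/2 × 6 = 67.77
  [9→11]: (2.19+1.04)/2 × 2 = 3.23
  Sum = 147.68 µg/mL·h
F = (AUC_ev/D_ev)/(AUC_iv/D_iv) = (147.68/40)/(120/20) = 3.692/6 = 0.6153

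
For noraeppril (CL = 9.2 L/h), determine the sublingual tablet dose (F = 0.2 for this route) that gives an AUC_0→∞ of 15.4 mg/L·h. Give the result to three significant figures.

Dose = CL × AUC_0→∞ / F
     = 9.2 × 15.4 / 0.2 = 708.4 mg

Dose = 708 mg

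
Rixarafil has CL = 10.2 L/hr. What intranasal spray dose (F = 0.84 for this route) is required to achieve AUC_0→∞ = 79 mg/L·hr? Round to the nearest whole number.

Dose = 959 mg

Dose = CL × AUC_0→∞ / F
     = 10.2 × 79 / 0.84 = 959.286 mg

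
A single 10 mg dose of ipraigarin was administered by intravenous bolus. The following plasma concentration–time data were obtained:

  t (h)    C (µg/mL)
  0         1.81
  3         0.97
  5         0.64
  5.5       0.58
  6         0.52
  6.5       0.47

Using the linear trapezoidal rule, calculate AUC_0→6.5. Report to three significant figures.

Trapezoidal AUC_0→6.5:
  [0→3]: (1.81+0.97)/2 × 3 = 4.17
  [3→5]: (0.97+0.64)/2 × 2 = 1.61
  [5→5.5]: (0.64+0.58)/2 × 0.5 = 0.305
  [5.5→6]: (0.58+0.52)/2 × 0.5 = 0.275
  [6→6.5]: (0.52+0.47)/2 × 0.5 = 0.2475
  Sum = 6.6075 µg/mL·h

AUC = 6.61 µg/mL·h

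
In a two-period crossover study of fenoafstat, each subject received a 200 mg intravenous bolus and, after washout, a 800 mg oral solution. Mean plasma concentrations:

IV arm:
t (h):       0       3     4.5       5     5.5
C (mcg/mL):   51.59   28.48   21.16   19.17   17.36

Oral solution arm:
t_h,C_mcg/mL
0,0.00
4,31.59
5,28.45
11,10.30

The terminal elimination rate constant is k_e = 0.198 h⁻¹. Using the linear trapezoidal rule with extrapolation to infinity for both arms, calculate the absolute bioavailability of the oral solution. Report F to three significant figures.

F = 0.247

Trapezoidal AUC_0→5.5 (IV):
  [0→3]: (51.59+28.48)/2 × 3 = 120.105
  [3→4.5]: (28.48+21.16)/2 × 1.5 = 37.23
  [4.5→5]: (21.16+19.17)/2 × 0.5 = 10.0825
  [5→5.5]: (19.17+17.36)/2 × 0.5 = 9.1325
  Sum = 176.55 mcg/mL·h
IV tail: 17.36/0.198 = 87.677; AUC_iv,0→∞ = 176.55 + 87.677 = 264.227 mcg/mL·h
Trapezoidal AUC_0→11 (oral solution):
  [0→4]: (0.00+31.59)/2 × 4 = 63.18
  [4→5]: (31.59+28.45)/2 × 1 = 30.02
  [5→11]: (28.45+10.30)/2 × 6 = 116.25
  Sum = 209.45 mcg/mL·h
oral solution tail: 10.30/0.198 = 52.020; AUC_ev,0→∞ = 209.45 + 52.020 = 261.47 mcg/mL·h
F = (AUC_ev/D_ev)/(AUC_iv/D_iv) = (261.47/800)/(264.227/200) = 0.3268375/1.321135 = 0.2474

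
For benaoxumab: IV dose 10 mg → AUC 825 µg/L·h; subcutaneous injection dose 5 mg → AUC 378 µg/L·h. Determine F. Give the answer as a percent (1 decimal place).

F = 91.6%

F = (AUC_ev / D_ev) / (AUC_iv / D_iv)
  = (378/5) / (825/10)
  = 75.6 / 82.5 = 0.9164
  = 91.64%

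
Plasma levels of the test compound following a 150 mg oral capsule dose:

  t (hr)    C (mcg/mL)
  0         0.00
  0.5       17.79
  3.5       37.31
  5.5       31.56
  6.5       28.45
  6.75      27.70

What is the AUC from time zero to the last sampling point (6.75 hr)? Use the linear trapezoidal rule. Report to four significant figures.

AUC = 193.0 mcg/mL·hr

Trapezoidal AUC_0→6.75:
  [0→0.5]: (0.00+17.79)/2 × 0.5 = 4.4475
  [0.5→3.5]: (17.79+37.31)/2 × 3 = 82.65
  [3.5→5.5]: (37.31+31.56)/2 × 2 = 68.87
  [5.5→6.5]: (31.56+28.45)/2 × 1 = 30.005
  [6.5→6.75]: (28.45+27.70)/2 × 0.25 = 7.01875
  Sum = 192.99125 mcg/mL·hr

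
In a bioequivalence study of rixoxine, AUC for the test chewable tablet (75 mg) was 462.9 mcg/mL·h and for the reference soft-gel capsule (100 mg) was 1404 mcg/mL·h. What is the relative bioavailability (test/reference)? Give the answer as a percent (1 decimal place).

F_rel = 44.0%

F_rel = (AUC_test/D_test) / (AUC_ref/D_ref)
      = (462.9/75) / (1404/100)
      = 6.172 / 14.04 = 0.4396 = 43.96%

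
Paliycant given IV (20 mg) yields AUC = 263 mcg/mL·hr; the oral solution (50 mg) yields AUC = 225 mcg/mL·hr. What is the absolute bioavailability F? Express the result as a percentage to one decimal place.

F = (AUC_ev / D_ev) / (AUC_iv / D_iv)
  = (225/50) / (263/20)
  = 4.5 / 13.15 = 0.3422
  = 34.22%

F = 34.2%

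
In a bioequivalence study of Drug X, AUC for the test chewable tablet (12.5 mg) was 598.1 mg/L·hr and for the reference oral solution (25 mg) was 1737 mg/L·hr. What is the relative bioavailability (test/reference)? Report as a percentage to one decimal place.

F_rel = (AUC_test/D_test) / (AUC_ref/D_ref)
      = (598.1/12.5) / (1737/25)
      = 47.848 / 69.48 = 0.6887 = 68.87%

F_rel = 68.9%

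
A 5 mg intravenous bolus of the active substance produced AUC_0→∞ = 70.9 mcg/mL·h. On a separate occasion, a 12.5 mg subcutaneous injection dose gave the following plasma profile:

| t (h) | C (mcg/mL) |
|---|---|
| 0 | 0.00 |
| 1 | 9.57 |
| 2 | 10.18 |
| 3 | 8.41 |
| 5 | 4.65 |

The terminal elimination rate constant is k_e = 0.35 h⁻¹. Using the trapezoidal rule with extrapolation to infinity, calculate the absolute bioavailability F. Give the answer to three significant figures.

Trapezoidal AUC_0→5 (subcutaneous injection):
  [0→1]: (0.00+9.57)/2 × 1 = 4.785
  [1→2]: (9.57+10.18)/2 × 1 = 9.875
  [2→3]: (10.18+8.41)/2 × 1 = 9.295
  [3→5]: (8.41+4.65)/2 × 2 = 13.06
  Sum = 37.015 mcg/mL·h
Tail: C_last/k_e = 4.65/0.35 = 13.286
AUC_0→∞ (subcutaneous injection) = 37.015 + 13.286 = 50.301 mcg/mL·h
F = (AUC_ev/D_ev)/(AUC_iv/D_iv) = (50.301/12.5)/(70.9/5) = 4.02408/14.18 = 0.2838

F = 0.284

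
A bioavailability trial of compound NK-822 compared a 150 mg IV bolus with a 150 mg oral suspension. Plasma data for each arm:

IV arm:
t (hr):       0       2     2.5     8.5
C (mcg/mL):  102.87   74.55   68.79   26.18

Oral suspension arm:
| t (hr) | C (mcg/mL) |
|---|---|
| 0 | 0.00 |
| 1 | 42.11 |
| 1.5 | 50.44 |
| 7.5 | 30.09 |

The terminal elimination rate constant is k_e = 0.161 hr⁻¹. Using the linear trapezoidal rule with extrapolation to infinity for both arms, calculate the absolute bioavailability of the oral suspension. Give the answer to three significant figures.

F = 0.715

Trapezoidal AUC_0→8.5 (IV):
  [0→2]: (102.87+74.55)/2 × 2 = 177.42
  [2→2.5]: (74.55+68.79)/2 × 0.5 = 35.835
  [2.5→8.5]: (68.79+26.18)/2 × 6 = 284.91
  Sum = 498.165 mcg/mL·hr
IV tail: 26.18/0.161 = 162.609; AUC_iv,0→∞ = 498.165 + 162.609 = 660.774 mcg/mL·hr
Trapezoidal AUC_0→7.5 (oral suspension):
  [0→1]: (0.00+42.11)/2 × 1 = 21.055
  [1→1.5]: (42.11+50.44)/2 × 0.5 = 23.1375
  [1.5→7.5]: (50.44+30.09)/2 × 6 = 241.59
  Sum = 285.7825 mcg/mL·hr
oral suspension tail: 30.09/0.161 = 186.894; AUC_ev,0→∞ = 285.7825 + 186.894 = 472.6765 mcg/mL·hr
F = (AUC_ev/D_ev)/(AUC_iv/D_iv) = (472.6765/150)/(660.774/150) = 3.15118/4.40516 = 0.7153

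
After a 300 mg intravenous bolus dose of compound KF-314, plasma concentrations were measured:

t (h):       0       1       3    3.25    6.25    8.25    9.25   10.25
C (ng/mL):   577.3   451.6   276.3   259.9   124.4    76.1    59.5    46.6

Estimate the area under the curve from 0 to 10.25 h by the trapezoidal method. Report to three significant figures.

AUC = 2210 ng/mL·h

Trapezoidal AUC_0→10.25:
  [0→1]: (577.3+451.6)/2 × 1 = 514.45
  [1→3]: (451.6+276.3)/2 × 2 = 727.9
  [3→3.25]: (276.3+259.9)/2 × 0.25 = 67.025
  [3.25→6.25]: (259.9+124.4)/2 × 3 = 576.45
  [6.25→8.25]: (124.4+76.1)/2 × 2 = 200.5
  [8.25→9.25]: (76.1+59.5)/2 × 1 = 67.8
  [9.25→10.25]: (59.5+46.6)/2 × 1 = 53.05
  Sum = 2207.175 ng/mL·h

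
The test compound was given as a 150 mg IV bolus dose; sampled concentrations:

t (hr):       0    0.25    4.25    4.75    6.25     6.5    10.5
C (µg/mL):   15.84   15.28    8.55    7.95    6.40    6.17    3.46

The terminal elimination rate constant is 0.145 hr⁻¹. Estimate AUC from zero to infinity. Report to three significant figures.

Trapezoidal AUC_0→10.5:
  [0→0.25]: (15.84+15.28)/2 × 0.25 = 3.89
  [0.25→4.25]: (15.28+8.55)/2 × 4 = 47.66
  [4.25→4.75]: (8.55+7.95)/2 × 0.5 = 4.125
  [4.75→6.25]: (7.95+6.40)/2 × 1.5 = 10.7625
  [6.25→6.5]: (6.40+6.17)/2 × 0.25 = 1.57125
  [6.5→10.5]: (6.17+3.46)/2 × 4 = 19.26
  Sum = 87.26875 µg/mL·hr
Extrapolated tail: C_last / k_e = 3.46 / 0.145 = 23.862
AUC_0→∞ = 87.26875 + 23.862 = 111.13075 µg/mL·hr

AUC = 111 µg/mL·hr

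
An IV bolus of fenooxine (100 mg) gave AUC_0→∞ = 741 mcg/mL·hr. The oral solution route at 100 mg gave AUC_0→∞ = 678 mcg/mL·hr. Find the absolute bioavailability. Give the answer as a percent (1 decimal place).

F = (AUC_ev / D_ev) / (AUC_iv / D_iv)
  = (678/100) / (741/100)
  = 6.78 / 7.41 = 0.9150
  = 91.50%

F = 91.5%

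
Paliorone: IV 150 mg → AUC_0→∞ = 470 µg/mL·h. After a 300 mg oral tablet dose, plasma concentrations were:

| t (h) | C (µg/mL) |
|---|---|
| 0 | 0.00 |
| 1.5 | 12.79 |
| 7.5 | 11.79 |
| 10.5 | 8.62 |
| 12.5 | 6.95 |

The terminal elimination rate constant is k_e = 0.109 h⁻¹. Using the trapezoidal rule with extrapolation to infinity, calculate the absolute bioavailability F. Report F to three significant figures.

Trapezoidal AUC_0→12.5 (oral tablet):
  [0→1.5]: (0.00+12.79)/2 × 1.5 = 9.5925
  [1.5→7.5]: (12.79+11.79)/2 × 6 = 73.74
  [7.5→10.5]: (11.79+8.62)/2 × 3 = 30.615
  [10.5→12.5]: (8.62+6.95)/2 × 2 = 15.57
  Sum = 129.5175 µg/mL·h
Tail: C_last/k_e = 6.95/0.109 = 63.761
AUC_0→∞ (oral tablet) = 129.5175 + 63.761 = 193.2785 µg/mL·h
F = (AUC_ev/D_ev)/(AUC_iv/D_iv) = (193.2785/300)/(470/150) = 0.644262/3.13333 = 0.2056

F = 0.206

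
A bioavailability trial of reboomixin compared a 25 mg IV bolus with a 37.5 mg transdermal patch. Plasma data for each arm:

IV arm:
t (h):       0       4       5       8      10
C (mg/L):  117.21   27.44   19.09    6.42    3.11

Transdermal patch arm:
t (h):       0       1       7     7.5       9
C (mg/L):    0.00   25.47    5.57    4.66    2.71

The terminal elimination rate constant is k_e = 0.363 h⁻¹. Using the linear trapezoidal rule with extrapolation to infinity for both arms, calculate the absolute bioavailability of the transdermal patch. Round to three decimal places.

Trapezoidal AUC_0→10 (IV):
  [0→4]: (117.21+27.44)/2 × 4 = 289.3
  [4→5]: (27.44+19.09)/2 × 1 = 23.265
  [5→8]: (19.09+6.42)/2 × 3 = 38.265
  [8→10]: (6.42+3.11)/2 × 2 = 9.53
  Sum = 360.36 mg/L·h
IV tail: 3.11/0.363 = 8.567; AUC_iv,0→∞ = 360.36 + 8.567 = 368.927 mg/L·h
Trapezoidal AUC_0→9 (transdermal patch):
  [0→1]: (0.00+25.47)/2 × 1 = 12.735
  [1→7]: (25.47+5.57)/2 × 6 = 93.12
  [7→7.5]: (5.57+4.66)/2 × 0.5 = 2.5575
  [7.5→9]: (4.66+2.71)/2 × 1.5 = 5.5275
  Sum = 113.94 mg/L·h
transdermal patch tail: 2.71/0.363 = 7.466; AUC_ev,0→∞ = 113.94 + 7.466 = 121.406 mg/L·h
F = (AUC_ev/D_ev)/(AUC_iv/D_iv) = (121.406/37.5)/(368.927/25) = 3.23749/14.75708 = 0.2194

F = 0.219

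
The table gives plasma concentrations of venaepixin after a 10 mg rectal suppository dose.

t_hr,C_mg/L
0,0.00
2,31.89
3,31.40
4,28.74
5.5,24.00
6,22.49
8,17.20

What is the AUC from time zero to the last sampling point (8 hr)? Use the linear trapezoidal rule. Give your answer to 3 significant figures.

AUC = 184 mg/L·hr

Trapezoidal AUC_0→8:
  [0→2]: (0.00+31.89)/2 × 2 = 31.89
  [2→3]: (31.89+31.40)/2 × 1 = 31.645
  [3→4]: (31.40+28.74)/2 × 1 = 30.07
  [4→5.5]: (28.74+24.00)/2 × 1.5 = 39.555
  [5.5→6]: (24.00+22.49)/2 × 0.5 = 11.6225
  [6→8]: (22.49+17.20)/2 × 2 = 39.69
  Sum = 184.4725 mg/L·hr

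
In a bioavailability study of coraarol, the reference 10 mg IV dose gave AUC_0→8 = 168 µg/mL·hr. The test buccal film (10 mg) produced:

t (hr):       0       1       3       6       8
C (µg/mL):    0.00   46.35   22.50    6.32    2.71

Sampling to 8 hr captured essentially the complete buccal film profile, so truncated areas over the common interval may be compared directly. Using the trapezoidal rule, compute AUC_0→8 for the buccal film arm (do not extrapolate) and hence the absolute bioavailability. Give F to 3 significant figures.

F = 0.859

Trapezoidal AUC_0→8 (buccal film):
  [0→1]: (0.00+46.35)/2 × 1 = 23.175
  [1→3]: (46.35+22.50)/2 × 2 = 68.85
  [3→6]: (22.50+6.32)/2 × 3 = 43.23
  [6→8]: (6.32+2.71)/2 × 2 = 9.03
  Sum = 144.285 µg/mL·hr
F = (AUC_ev/D_ev)/(AUC_iv/D_iv) = (144.285/10)/(168/10) = 14.4285/16.8 = 0.8588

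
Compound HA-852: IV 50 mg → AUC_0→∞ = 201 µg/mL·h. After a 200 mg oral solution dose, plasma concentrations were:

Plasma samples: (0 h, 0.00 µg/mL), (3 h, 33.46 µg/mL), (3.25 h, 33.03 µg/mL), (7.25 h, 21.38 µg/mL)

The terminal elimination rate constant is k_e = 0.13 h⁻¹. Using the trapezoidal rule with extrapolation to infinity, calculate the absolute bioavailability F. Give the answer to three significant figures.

F = 0.413

Trapezoidal AUC_0→7.25 (oral solution):
  [0→3]: (0.00+33.46)/2 × 3 = 50.19
  [3→3.25]: (33.46+33.03)/2 × 0.25 = 8.31125
  [3.25→7.25]: (33.03+21.38)/2 × 4 = 108.82
  Sum = 167.32125 µg/mL·h
Tail: C_last/k_e = 21.38/0.13 = 164.462
AUC_0→∞ (oral solution) = 167.32125 + 164.462 = 331.78325 µg/mL·h
F = (AUC_ev/D_ev)/(AUC_iv/D_iv) = (331.78325/200)/(201/50) = 1.65892/4.02 = 0.4127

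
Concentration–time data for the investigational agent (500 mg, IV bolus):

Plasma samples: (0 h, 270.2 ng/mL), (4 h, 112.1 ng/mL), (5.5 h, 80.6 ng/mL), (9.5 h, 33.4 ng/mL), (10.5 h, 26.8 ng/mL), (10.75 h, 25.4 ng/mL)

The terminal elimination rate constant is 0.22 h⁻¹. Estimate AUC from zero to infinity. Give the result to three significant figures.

AUC = 1290 ng/mL·h

Trapezoidal AUC_0→10.75:
  [0→4]: (270.2+112.1)/2 × 4 = 764.6
  [4→5.5]: (112.1+80.6)/2 × 1.5 = 144.525
  [5.5→9.5]: (80.6+33.4)/2 × 4 = 228.0
  [9.5→10.5]: (33.4+26.8)/2 × 1 = 30.1
  [10.5→10.75]: (26.8+25.4)/2 × 0.25 = 6.525
  Sum = 1173.75 ng/mL·h
Extrapolated tail: C_last / k_e = 25.4 / 0.22 = 115.455
AUC_0→∞ = 1173.75 + 115.455 = 1289.205 ng/mL·h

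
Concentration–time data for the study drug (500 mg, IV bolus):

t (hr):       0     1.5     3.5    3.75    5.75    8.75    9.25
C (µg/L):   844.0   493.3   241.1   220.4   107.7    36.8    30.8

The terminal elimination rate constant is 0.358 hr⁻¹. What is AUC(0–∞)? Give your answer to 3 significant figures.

AUC = 2440 µg/L·hr

Trapezoidal AUC_0→9.25:
  [0→1.5]: (844.0+493.3)/2 × 1.5 = 1002.975
  [1.5→3.5]: (493.3+241.1)/2 × 2 = 734.4
  [3.5→3.75]: (241.1+220.4)/2 × 0.25 = 57.6875
  [3.75→5.75]: (220.4+107.7)/2 × 2 = 328.1
  [5.75→8.75]: (107.7+36.8)/2 × 3 = 216.75
  [8.75→9.25]: (36.8+30.8)/2 × 0.5 = 16.9
  Sum = 2356.8125 µg/L·hr
Extrapolated tail: C_last / k_e = 30.8 / 0.358 = 86.034
AUC_0→∞ = 2356.8125 + 86.034 = 2442.8465 µg/L·hr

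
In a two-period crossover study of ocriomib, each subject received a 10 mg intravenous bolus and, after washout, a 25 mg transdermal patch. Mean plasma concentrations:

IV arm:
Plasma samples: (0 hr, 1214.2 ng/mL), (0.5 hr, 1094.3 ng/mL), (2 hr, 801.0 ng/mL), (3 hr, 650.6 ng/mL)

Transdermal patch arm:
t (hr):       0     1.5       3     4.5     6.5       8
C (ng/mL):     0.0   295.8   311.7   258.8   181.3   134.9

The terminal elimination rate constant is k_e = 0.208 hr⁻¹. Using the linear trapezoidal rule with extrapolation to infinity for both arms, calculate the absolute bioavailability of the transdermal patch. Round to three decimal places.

F = 0.166

Trapezoidal AUC_0→3 (IV):
  [0→0.5]: (1214.2+1094.3)/2 × 0.5 = 577.125
  [0.5→2]: (1094.3+801.0)/2 × 1.5 = 1421.475
  [2→3]: (801.0+650.6)/2 × 1 = 725.8
  Sum = 2724.4 ng/mL·hr
IV tail: 650.6/0.208 = 3127.885; AUC_iv,0→∞ = 2724.4 + 3127.885 = 5852.285 ng/mL·hr
Trapezoidal AUC_0→8 (transdermal patch):
  [0→1.5]: (0.0+295.8)/2 × 1.5 = 221.85
  [1.5→3]: (295.8+311.7)/2 × 1.5 = 455.625
  [3→4.5]: (311.7+258.8)/2 × 1.5 = 427.875
  [4.5→6.5]: (258.8+181.3)/2 × 2 = 440.1
  [6.5→8]: (181.3+134.9)/2 × 1.5 = 237.15
  Sum = 1782.6 ng/mL·hr
transdermal patch tail: 134.9/0.208 = 648.558; AUC_ev,0→∞ = 1782.6 + 648.558 = 2431.158 ng/mL·hr
F = (AUC_ev/D_ev)/(AUC_iv/D_iv) = (2431.158/25)/(5852.285/10) = 97.24632/585.2285 = 0.1662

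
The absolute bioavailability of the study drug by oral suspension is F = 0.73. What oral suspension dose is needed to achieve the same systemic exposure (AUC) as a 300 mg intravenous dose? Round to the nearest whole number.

D_oral = 411 mg

For equal systemic exposure: F × D_ev = D_iv
D_ev = D_iv / F = 300 / 0.73 = 410.959 mg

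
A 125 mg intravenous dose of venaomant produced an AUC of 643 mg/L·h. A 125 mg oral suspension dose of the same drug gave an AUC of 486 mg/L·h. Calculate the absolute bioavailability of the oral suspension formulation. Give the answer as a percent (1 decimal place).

F = 75.6%

F = (AUC_ev / D_ev) / (AUC_iv / D_iv)
  = (486/125) / (643/125)
  = 3.888 / 5.144 = 0.7558
  = 75.58%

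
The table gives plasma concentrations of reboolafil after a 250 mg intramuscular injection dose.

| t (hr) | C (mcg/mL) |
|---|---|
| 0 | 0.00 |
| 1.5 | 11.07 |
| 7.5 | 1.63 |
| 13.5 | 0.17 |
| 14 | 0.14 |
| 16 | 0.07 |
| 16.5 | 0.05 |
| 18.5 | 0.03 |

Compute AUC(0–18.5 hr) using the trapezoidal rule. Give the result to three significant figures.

Trapezoidal AUC_0→18.5:
  [0→1.5]: (0.00+11.07)/2 × 1.5 = 8.3025
  [1.5→7.5]: (11.07+1.63)/2 × 6 = 38.1
  [7.5→13.5]: (1.63+0.17)/2 × 6 = 5.4
  [13.5→14]: (0.17+0.14)/2 × 0.5 = 0.0775
  [14→16]: (0.14+0.07)/2 × 2 = 0.21
  [16→16.5]: (0.07+0.05)/2 × 0.5 = 0.03
  [16.5→18.5]: (0.05+0.03)/2 × 2 = 0.08
  Sum = 52.2 mcg/mL·hr

AUC = 52.2 mcg/mL·hr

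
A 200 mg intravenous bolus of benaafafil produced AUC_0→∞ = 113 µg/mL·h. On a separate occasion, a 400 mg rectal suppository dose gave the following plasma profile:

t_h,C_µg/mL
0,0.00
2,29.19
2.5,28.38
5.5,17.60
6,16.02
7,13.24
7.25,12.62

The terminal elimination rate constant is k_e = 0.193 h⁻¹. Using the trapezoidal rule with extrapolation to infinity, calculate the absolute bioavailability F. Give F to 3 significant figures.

F = 0.904

Trapezoidal AUC_0→7.25 (rectal suppository):
  [0→2]: (0.00+29.19)/2 × 2 = 29.19
  [2→2.5]: (29.19+28.38)/2 × 0.5 = 14.3925
  [2.5→5.5]: (28.38+17.60)/2 × 3 = 68.97
  [5.5→6]: (17.60+16.02)/2 × 0.5 = 8.405
  [6→7]: (16.02+13.24)/2 × 1 = 14.63
  [7→7.25]: (13.24+12.62)/2 × 0.25 = 3.2325
  Sum = 138.82 µg/mL·h
Tail: C_last/k_e = 12.62/0.193 = 65.389
AUC_0→∞ (rectal suppository) = 138.82 + 65.389 = 204.209 µg/mL·h
F = (AUC_ev/D_ev)/(AUC_iv/D_iv) = (204.209/400)/(113/200) = 0.5105225/0.565 = 0.9036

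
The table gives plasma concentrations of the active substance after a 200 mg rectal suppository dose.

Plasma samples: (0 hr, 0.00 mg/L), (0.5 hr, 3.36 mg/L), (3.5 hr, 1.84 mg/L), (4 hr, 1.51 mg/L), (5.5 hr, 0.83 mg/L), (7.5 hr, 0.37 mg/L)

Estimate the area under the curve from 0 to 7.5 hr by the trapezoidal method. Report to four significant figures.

Trapezoidal AUC_0→7.5:
  [0→0.5]: (0.00+3.36)/2 × 0.5 = 0.84
  [0.5→3.5]: (3.36+1.84)/2 × 3 = 7.8
  [3.5→4]: (1.84+1.51)/2 × 0.5 = 0.8375
  [4→5.5]: (1.51+0.83)/2 × 1.5 = 1.755
  [5.5→7.5]: (0.83+0.37)/2 × 2 = 1.2
  Sum = 12.4325 mg/L·hr

AUC = 12.43 mg/L·hr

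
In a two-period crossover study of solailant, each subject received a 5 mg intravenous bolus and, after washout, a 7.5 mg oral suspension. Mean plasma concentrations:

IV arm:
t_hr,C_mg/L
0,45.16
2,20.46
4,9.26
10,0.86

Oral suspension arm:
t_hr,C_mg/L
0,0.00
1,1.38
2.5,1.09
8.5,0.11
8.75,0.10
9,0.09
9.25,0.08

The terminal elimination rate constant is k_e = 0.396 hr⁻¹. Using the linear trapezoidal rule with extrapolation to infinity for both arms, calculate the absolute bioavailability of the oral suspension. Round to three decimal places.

F = 0.033

Trapezoidal AUC_0→10 (IV):
  [0→2]: (45.16+20.46)/2 × 2 = 65.62
  [2→4]: (20.46+9.26)/2 × 2 = 29.72
  [4→10]: (9.26+0.86)/2 × 6 = 30.36
  Sum = 125.7 mg/L·hr
IV tail: 0.86/0.396 = 2.172; AUC_iv,0→∞ = 125.7 + 2.172 = 127.872 mg/L·hr
Trapezoidal AUC_0→9.25 (oral suspension):
  [0→1]: (0.00+1.38)/2 × 1 = 0.69
  [1→2.5]: (1.38+1.09)/2 × 1.5 = 1.8525
  [2.5→8.5]: (1.09+0.11)/2 × 6 = 3.6
  [8.5→8.75]: (0.11+0.10)/2 × 0.25 = 0.02625
  [8.75→9]: (0.10+0.09)/2 × 0.25 = 0.02375
  [9→9.25]: (0.09+0.08)/2 × 0.25 = 0.02125
  Sum = 6.21375 mg/L·hr
oral suspension tail: 0.08/0.396 = 0.202; AUC_ev,0→∞ = 6.21375 + 0.202 = 6.41575 mg/L·hr
F = (AUC_ev/D_ev)/(AUC_iv/D_iv) = (6.41575/7.5)/(127.872/5) = 0.855433/25.5744 = 0.0334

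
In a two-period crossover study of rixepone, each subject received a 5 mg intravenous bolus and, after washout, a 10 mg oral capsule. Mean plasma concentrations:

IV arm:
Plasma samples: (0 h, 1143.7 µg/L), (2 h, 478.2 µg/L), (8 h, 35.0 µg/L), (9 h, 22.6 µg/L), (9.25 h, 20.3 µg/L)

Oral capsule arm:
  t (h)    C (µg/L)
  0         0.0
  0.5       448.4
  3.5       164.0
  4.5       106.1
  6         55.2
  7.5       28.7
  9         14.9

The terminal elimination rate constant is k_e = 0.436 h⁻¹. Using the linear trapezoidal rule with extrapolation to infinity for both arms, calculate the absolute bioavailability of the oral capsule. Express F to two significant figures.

Trapezoidal AUC_0→9.25 (IV):
  [0→2]: (1143.7+478.2)/2 × 2 = 1621.9
  [2→8]: (478.2+35.0)/2 × 6 = 1539.6
  [8→9]: (35.0+22.6)/2 × 1 = 28.8
  [9→9.25]: (22.6+20.3)/2 × 0.25 = 5.3625
  Sum = 3195.6625 µg/L·h
IV tail: 20.3/0.436 = 46.560; AUC_iv,0→∞ = 3195.6625 + 46.560 = 3242.2225 µg/L·h
Trapezoidal AUC_0→9 (oral capsule):
  [0→0.5]: (0.0+448.4)/2 × 0.5 = 112.1
  [0.5→3.5]: (448.4+164.0)/2 × 3 = 918.6
  [3.5→4.5]: (164.0+106.1)/2 × 1 = 135.05
  [4.5→6]: (106.1+55.2)/2 × 1.5 = 120.975
  [6→7.5]: (55.2+28.7)/2 × 1.5 = 62.925
  [7.5→9]: (28.7+14.9)/2 × 1.5 = 32.7
  Sum = 1382.35 µg/L·h
oral capsule tail: 14.9/0.436 = 34.174; AUC_ev,0→∞ = 1382.35 + 34.174 = 1416.524 µg/L·h
F = (AUC_ev/D_ev)/(AUC_iv/D_iv) = (1416.524/10)/(3242.2225/5) = 141.6524/648.4445 = 0.2184

F = 0.22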